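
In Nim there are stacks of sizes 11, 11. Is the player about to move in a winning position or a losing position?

Compute the nim-sum pairwise:
11 ^ 11 = 0
The nim-sum is 0, so this is a P-position: the player to move is in a losing position under optimal play.

Losing position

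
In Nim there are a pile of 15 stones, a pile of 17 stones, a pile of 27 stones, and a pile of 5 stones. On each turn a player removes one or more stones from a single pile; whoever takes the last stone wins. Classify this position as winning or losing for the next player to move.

Losing position

Bitwise XOR of the heap sizes:
  01111  (15)
  10001  (17)
  11011  (27)
  00101  (5)
  -----
  00000  (0)
The nim-sum is 0, so this is a P-position: the player to move is in a losing position under optimal play.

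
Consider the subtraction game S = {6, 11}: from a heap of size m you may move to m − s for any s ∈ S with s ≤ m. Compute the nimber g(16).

Build the Grundy sequence with g(k) = mex{g(k−s) : s ∈ {6, 11}, s ≤ k}:
k:     0  1  2  3  4  5  6  7  8  9 10 11 12 13 14 15 16
g(k):  0  0  0  0  0  0  1  1  1  1  1  1  2  2  2  2  2
So g(16) = 2.

2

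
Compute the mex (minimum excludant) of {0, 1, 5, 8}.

2

The values 0, 1 are all present; 2 is the first non-negative integer missing from the set.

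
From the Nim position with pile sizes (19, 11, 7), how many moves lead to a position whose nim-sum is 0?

Nim-sum: 19 ^ 11 ^ 7 = 31.
The overall nim-sum is X = 31. A pile of size p has a winning move iff p XOR X < p (reduce it to p XOR X).
  19: 19 XOR 31 = 12 < 19 — winning move (to 12).
  11: 11 XOR 31 = 20 ≥ 11 — no move.
  7: 7 XOR 31 = 24 ≥ 7 — no move.
That gives 1 winning move.

1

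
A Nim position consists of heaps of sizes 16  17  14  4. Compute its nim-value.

11

Nim-sum: 16 ^ 17 ^ 14 ^ 4 = 11.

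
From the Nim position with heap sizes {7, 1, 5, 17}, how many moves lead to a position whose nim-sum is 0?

In binary:
  00111  (7)
  00001  (1)
  00101  (5)
  10001  (17)
  -----
  10010  (18)
The overall nim-sum is X = 18. A heap of size p has a winning move iff p XOR X < p (reduce it to p XOR X).
  7: 7 XOR 18 = 21 ≥ 7 — no move.
  1: 1 XOR 18 = 19 ≥ 1 — no move.
  5: 5 XOR 18 = 23 ≥ 5 — no move.
  17: 17 XOR 18 = 3 < 17 — winning move (to 3).
That gives 1 winning move.

1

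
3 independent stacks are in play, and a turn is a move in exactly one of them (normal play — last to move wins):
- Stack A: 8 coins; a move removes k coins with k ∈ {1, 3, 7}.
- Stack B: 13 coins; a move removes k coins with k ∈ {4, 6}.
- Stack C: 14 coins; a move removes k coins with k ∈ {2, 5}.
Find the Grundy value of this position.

Grundy values for stack A (subtraction set {1, 3, 7}):
k:     0  1  2  3  4  5  6  7  8
g(k):  0  1  0  1  0  1  0  1  0
So g(8) = 0.
Build the Grundy sequence for stack B with g(k) = mex{g(k−s) : s ∈ {4, 6}, s ≤ k}:
g(0) = mex{} = 0
g(1) = mex{} = 0
g(2) = mex{} = 0
g(3) = mex{} = 0
g(4) = mex{0} = 1
g(5) = mex{0} = 1
g(6) = mex{0} = 1
g(7) = mex{0} = 1
g(8) = mex{0,1} = 2
g(9) = mex{0,1} = 2
g(10) = mex{1} = 0
g(11) = mex{1} = 0
g(12) = mex{1,2} = 0
g(13) = mex{1,2} = 0
So g(13) = 0.
Build the Grundy sequence for stack C with g(k) = mex{g(k−s) : s ∈ {2, 5}, s ≤ k}:
g(0) = mex{} = 0
g(1) = mex{} = 0
g(2) = mex{0} = 1
g(3) = mex{0} = 1
g(4) = mex{1} = 0
g(5) = mex{0,1} = 2
g(6) = mex{0} = 1
g(7) = mex{1,2} = 0
g(8) = mex{1} = 0
g(9) = mex{0} = 1
g(10) = mex{0,2} = 1
g(11) = mex{1} = 0
g(12) = mex{0,1} = 2
g(13) = mex{0} = 1
g(14) = mex{1,2} = 0
So g(14) = 0.
By the Sprague-Grundy theorem, the Grundy value of a sum of independent games is the XOR of the component values.
Combined value = 0 XOR 0 XOR 0 = 0.

0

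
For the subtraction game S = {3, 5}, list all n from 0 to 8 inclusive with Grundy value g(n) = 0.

Compute g(0), g(1), … for moves {3, 5}:
k:     0  1  2  3  4  5  6  7  8
g(k):  0  0  0  1  1  1  2  2  0
The P-positions (g = 0) in 0..8 are 0, 1, 2, 8.

0, 1, 2, 8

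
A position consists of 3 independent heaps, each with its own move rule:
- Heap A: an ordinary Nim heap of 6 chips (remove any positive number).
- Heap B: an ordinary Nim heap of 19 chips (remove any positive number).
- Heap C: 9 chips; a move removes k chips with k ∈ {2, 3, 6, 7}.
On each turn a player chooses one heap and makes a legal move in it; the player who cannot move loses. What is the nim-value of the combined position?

Heap A is a plain Nim heap of size 6, so its Grundy value is 6.
Heap B is a plain Nim heap of size 19, so its Grundy value is 19.
For heap C, compute g(0), g(1), … with moves {2, 3, 6, 7}:
k:     0  1  2  3  4  5  6  7  8  9
g(k):  0  0  1  1  2  0  3  1  2  0
So g(9) = 0.
The value of a disjunctive sum is the nim-sum of the parts.
Combined value = 6 ⊕ 19 ⊕ 0 = 21.

21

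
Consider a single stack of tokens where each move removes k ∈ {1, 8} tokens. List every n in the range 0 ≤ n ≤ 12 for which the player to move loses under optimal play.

0, 2, 4, 6, 9, 11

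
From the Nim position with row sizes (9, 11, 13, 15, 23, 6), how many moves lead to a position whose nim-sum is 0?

1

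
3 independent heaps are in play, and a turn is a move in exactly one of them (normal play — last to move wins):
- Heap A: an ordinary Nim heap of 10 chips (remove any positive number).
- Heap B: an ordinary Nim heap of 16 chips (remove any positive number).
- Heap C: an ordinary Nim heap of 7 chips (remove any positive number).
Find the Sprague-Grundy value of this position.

29

Heap A is a plain Nim heap of size 10, so its Grundy value is 10.
Heap B is a plain Nim heap of size 16, so its Grundy value is 16.
Heap C is a plain Nim heap of size 7, so its Grundy value is 7.
The value of a disjunctive sum is the nim-sum of the parts.
Combined value = 10 ⊕ 16 ⊕ 7 = 29.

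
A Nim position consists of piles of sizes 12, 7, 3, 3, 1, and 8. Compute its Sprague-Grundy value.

Nim-sum: 12 ^ 7 ^ 3 ^ 3 ^ 1 ^ 8 = 2.

2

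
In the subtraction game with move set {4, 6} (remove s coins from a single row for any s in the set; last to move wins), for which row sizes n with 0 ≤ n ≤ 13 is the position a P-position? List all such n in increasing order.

0, 1, 2, 3, 10, 11, 12, 13

Compute g(0), g(1), … for moves {4, 6}:
g(0) = mex{} = 0
g(1) = mex{} = 0
g(2) = mex{} = 0
g(3) = mex{} = 0
g(4) = mex{0} = 1
g(5) = mex{0} = 1
g(6) = mex{0} = 1
g(7) = mex{0} = 1
g(8) = mex{0,1} = 2
g(9) = mex{0,1} = 2
g(10) = mex{1} = 0
g(11) = mex{1} = 0
g(12) = mex{1,2} = 0
g(13) = mex{1,2} = 0
The P-positions (g = 0) in 0..13 are 0, 1, 2, 3, 10, 11, 12, 13.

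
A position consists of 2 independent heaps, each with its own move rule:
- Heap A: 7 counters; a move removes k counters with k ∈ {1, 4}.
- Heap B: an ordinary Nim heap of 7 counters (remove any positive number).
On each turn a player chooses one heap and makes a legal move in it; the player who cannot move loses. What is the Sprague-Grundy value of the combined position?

7

For heap A, compute g(0), g(1), … with moves {1, 4}:
g(0) = mex{} = 0
g(1) = mex{0} = 1
g(2) = mex{1} = 0
g(3) = mex{0} = 1
g(4) = mex{0,1} = 2
g(5) = mex{1,2} = 0
g(6) = mex{0} = 1
g(7) = mex{1} = 0
So g(7) = 0.
Heap B is a plain Nim heap of size 7, so its Grundy value is 7.
By the Sprague-Grundy theorem, the Grundy value of a sum of independent games is the XOR of the component values.
Combined value = 0 XOR 7 = 7.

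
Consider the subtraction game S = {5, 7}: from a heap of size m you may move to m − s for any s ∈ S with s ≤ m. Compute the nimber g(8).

Build the Grundy sequence with g(k) = mex{g(k−s) : s ∈ {5, 7}, s ≤ k}:
k:     0  1  2  3  4  5  6  7  8
g(k):  0  0  0  0  0  1  1  1  1
So g(8) = 1.

1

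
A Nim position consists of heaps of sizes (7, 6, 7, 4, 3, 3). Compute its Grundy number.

2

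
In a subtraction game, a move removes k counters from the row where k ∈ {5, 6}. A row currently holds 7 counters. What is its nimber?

1

Grundy values for subtraction set {5, 6}:
k:     0  1  2  3  4  5  6  7
g(k):  0  0  0  0  0  1  1  1
So g(7) = 1.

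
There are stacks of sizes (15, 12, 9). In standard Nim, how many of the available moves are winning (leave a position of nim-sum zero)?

3

Nim-sum: 15 XOR 12 XOR 9 = 10.
The overall nim-sum is X = 10. A stack of size p has a winning move iff p XOR X < p (reduce it to p XOR X).
  15: 15 XOR 10 = 5 < 15 — winning move (to 5).
  12: 12 XOR 10 = 6 < 12 — winning move (to 6).
  9: 9 XOR 10 = 3 < 9 — winning move (to 3).
That gives 3 winning moves.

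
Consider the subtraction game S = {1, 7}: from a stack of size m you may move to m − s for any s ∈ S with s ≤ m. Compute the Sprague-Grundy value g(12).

0

Build the Grundy sequence with g(k) = mex{g(k−s) : s ∈ {1, 7}, s ≤ k}:
g(0) = mex{} = 0
g(1) = mex{0} = 1
g(2) = mex{1} = 0
g(3) = mex{0} = 1
g(4) = mex{1} = 0
g(5) = mex{0} = 1
g(6) = mex{1} = 0
g(7) = mex{0} = 1
g(8) = mex{1} = 0
g(9) = mex{0} = 1
g(10) = mex{1} = 0
g(11) = mex{0} = 1
g(12) = mex{1} = 0
So g(12) = 0.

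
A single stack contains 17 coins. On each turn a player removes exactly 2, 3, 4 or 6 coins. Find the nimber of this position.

Grundy values for subtraction set {2, 3, 4, 6}:
k:     0  1  2  3  4  5  6  7  8  9 10 11 12 13 14 15 16 17
g(k):  0  0  1  1  2  2  3  3  0  0  1  1  2  2  3  3  0  0
So g(17) = 0.

0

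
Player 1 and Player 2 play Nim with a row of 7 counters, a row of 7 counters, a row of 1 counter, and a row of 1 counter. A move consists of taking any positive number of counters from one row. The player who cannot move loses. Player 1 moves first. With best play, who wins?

Player 2 wins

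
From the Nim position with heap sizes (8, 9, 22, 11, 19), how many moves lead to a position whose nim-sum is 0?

Nim-sum: 8 XOR 9 XOR 22 XOR 11 XOR 19 = 15.
The overall nim-sum is X = 15. A heap of size p has a winning move iff p XOR X < p (reduce it to p XOR X).
  8: 8 XOR 15 = 7 < 8 — winning move (to 7).
  9: 9 XOR 15 = 6 < 9 — winning move (to 6).
  22: 22 XOR 15 = 25 ≥ 22 — no move.
  11: 11 XOR 15 = 4 < 11 — winning move (to 4).
  19: 19 XOR 15 = 28 ≥ 19 — no move.
That gives 3 winning moves.

3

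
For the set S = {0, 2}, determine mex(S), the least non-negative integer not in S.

1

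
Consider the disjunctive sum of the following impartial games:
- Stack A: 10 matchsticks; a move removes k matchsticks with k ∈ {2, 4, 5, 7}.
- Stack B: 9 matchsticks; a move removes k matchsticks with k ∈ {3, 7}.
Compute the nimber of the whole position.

1

For stack A, compute g(0), g(1), … with moves {2, 4, 5, 7}:
g(0) = mex{} = 0
g(1) = mex{} = 0
g(2) = mex{0} = 1
g(3) = mex{0} = 1
g(4) = mex{0,1} = 2
g(5) = mex{0,1} = 2
g(6) = mex{0,1,2} = 3
g(7) = mex{0,1,2} = 3
g(8) = mex{0,1,2,3} = 4
g(9) = mex{1,2,3} = 0
g(10) = mex{1,2,3,4} = 0
So g(10) = 0.
Build the Grundy sequence for stack B with g(k) = mex{g(k−s) : s ∈ {3, 7}, s ≤ k}:
g(0) = mex{} = 0
g(1) = mex{} = 0
g(2) = mex{} = 0
g(3) = mex{0} = 1
g(4) = mex{0} = 1
g(5) = mex{0} = 1
g(6) = mex{1} = 0
g(7) = mex{0,1} = 2
g(8) = mex{0,1} = 2
g(9) = mex{0} = 1
So g(9) = 1.
By the Sprague-Grundy theorem, the Grundy value of a sum of independent games is the XOR of the component values.
Combined value = 0 ⊕ 1 = 1.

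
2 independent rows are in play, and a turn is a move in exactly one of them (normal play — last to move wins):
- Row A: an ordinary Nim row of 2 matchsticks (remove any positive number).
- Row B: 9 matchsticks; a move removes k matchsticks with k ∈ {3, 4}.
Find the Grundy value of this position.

2

Row A is a plain Nim row of size 2, so its Grundy value is 2.
Grundy values for row B (subtraction set {3, 4}):
g(0) = mex{} = 0
g(1) = mex{} = 0
g(2) = mex{} = 0
g(3) = mex{0} = 1
g(4) = mex{0} = 1
g(5) = mex{0} = 1
g(6) = mex{0,1} = 2
g(7) = mex{1} = 0
g(8) = mex{1} = 0
g(9) = mex{1,2} = 0
So g(9) = 0.
The value of a disjunctive sum is the nim-sum of the parts.
Combined value = 2 ⊕ 0 = 2.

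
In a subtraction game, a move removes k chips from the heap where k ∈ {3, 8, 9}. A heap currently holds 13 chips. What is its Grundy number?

0

Grundy values for subtraction set {3, 8, 9}:
g(0) = mex{} = 0
g(1) = mex{} = 0
g(2) = mex{} = 0
g(3) = mex{0} = 1
g(4) = mex{0} = 1
g(5) = mex{0} = 1
g(6) = mex{1} = 0
g(7) = mex{1} = 0
g(8) = mex{0,1} = 2
g(9) = mex{0} = 1
g(10) = mex{0} = 1
g(11) = mex{0,1,2} = 3
g(12) = mex{1} = 0
g(13) = mex{1} = 0
So g(13) = 0.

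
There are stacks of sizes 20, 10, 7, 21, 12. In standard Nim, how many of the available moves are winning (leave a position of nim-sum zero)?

0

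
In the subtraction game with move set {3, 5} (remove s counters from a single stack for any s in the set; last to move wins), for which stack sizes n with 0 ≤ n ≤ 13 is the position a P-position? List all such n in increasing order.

0, 1, 2, 8, 9, 10

Compute g(0), g(1), … for moves {3, 5}:
k:     0  1  2  3  4  5  6  7  8  9 10 11 12 13
g(k):  0  0  0  1  1  1  2  2  0  0  0  1  1  1
The P-positions (g = 0) in 0..13 are 0, 1, 2, 8, 9, 10.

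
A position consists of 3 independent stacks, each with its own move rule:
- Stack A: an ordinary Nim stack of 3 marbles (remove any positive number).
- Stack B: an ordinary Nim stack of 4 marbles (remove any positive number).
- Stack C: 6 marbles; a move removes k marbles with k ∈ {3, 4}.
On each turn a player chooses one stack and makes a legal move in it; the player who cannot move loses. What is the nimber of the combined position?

5

Stack A is a plain Nim stack of size 3, so its Grundy value is 3.
Stack B is a plain Nim stack of size 4, so its Grundy value is 4.
Build the Grundy sequence for stack C with g(k) = mex{g(k−s) : s ∈ {3, 4}, s ≤ k}:
k:     0  1  2  3  4  5  6
g(k):  0  0  0  1  1  1  2
So g(6) = 2.
By the Sprague-Grundy theorem, the Grundy value of a sum of independent games is the XOR of the component values.
Combined value = 3 XOR 4 XOR 2 = 5.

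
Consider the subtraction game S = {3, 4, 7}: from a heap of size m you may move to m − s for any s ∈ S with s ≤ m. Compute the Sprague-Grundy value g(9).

Grundy values for subtraction set {3, 4, 7}:
k:     0  1  2  3  4  5  6  7  8  9
g(k):  0  0  0  1  1  1  2  2  2  3
So g(9) = 3.

3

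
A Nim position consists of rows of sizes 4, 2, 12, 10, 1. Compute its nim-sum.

1

In binary:
  0100  (4)
  0010  (2)
  1100  (12)
  1010  (10)
  0001  (1)
  ----
  0001  (1)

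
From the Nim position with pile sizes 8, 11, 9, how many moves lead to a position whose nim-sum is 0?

Bitwise XOR of the heap sizes:
  1000  (8)
  1011  (11)
  1001  (9)
  ----
  1010  (10)
The overall nim-sum is X = 10. A pile of size p has a winning move iff p XOR X < p (reduce it to p XOR X).
  8: 8 XOR 10 = 2 < 8 — winning move (to 2).
  11: 11 XOR 10 = 1 < 11 — winning move (to 1).
  9: 9 XOR 10 = 3 < 9 — winning move (to 3).
That gives 3 winning moves.

3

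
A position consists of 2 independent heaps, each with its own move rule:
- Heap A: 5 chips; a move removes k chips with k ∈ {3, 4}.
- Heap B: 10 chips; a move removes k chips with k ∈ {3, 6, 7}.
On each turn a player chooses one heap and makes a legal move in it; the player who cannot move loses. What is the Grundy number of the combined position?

Grundy values for heap A (subtraction set {3, 4}):
k:     0  1  2  3  4  5
g(k):  0  0  0  1  1  1
So g(5) = 1.
Build the Grundy sequence for heap B with g(k) = mex{g(k−s) : s ∈ {3, 6, 7}, s ≤ k}:
g(0) = mex{} = 0
g(1) = mex{} = 0
g(2) = mex{} = 0
g(3) = mex{0} = 1
g(4) = mex{0} = 1
g(5) = mex{0} = 1
g(6) = mex{0,1} = 2
g(7) = mex{0,1} = 2
g(8) = mex{0,1} = 2
g(9) = mex{0,1,2} = 3
g(10) = mex{1,2} = 0
So g(10) = 0.
The value of a disjunctive sum is the nim-sum of the parts.
Combined value = 1 ⊕ 0 = 1.

1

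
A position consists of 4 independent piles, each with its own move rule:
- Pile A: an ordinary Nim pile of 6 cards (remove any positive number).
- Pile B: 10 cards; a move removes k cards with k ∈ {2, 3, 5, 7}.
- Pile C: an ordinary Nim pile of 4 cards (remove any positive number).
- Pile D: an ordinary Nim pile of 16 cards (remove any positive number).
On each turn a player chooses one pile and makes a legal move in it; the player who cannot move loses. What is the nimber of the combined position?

Pile A is a plain Nim pile of size 6, so its Grundy value is 6.
Grundy values for pile B (subtraction set {2, 3, 5, 7}):
k:     0  1  2  3  4  5  6  7  8  9 10
g(k):  0  0  1  1  2  2  3  3  4  0  0
So g(10) = 0.
Pile C is a plain Nim pile of size 4, so its Grundy value is 4.
Pile D is a plain Nim pile of size 16, so its Grundy value is 16.
The value of a disjunctive sum is the nim-sum of the parts.
Combined value = 6 XOR 0 XOR 4 XOR 16 = 18.

18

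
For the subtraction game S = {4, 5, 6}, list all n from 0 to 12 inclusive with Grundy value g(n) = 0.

Compute g(0), g(1), … for moves {4, 5, 6}:
g(0) = mex{} = 0
g(1) = mex{} = 0
g(2) = mex{} = 0
g(3) = mex{} = 0
g(4) = mex{0} = 1
g(5) = mex{0} = 1
g(6) = mex{0} = 1
g(7) = mex{0} = 1
g(8) = mex{0,1} = 2
g(9) = mex{0,1} = 2
g(10) = mex{1} = 0
g(11) = mex{1} = 0
g(12) = mex{1,2} = 0
The P-positions (g = 0) in 0..12 are 0, 1, 2, 3, 10, 11, 12.

0, 1, 2, 3, 10, 11, 12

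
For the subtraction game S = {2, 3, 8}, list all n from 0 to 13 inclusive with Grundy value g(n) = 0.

0, 1, 5, 6, 10, 11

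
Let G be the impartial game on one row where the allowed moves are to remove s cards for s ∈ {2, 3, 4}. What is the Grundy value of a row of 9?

1

Grundy values for subtraction set {2, 3, 4}:
g(0) = mex{} = 0
g(1) = mex{} = 0
g(2) = mex{0} = 1
g(3) = mex{0} = 1
g(4) = mex{0,1} = 2
g(5) = mex{0,1} = 2
g(6) = mex{1,2} = 0
g(7) = mex{1,2} = 0
g(8) = mex{0,2} = 1
g(9) = mex{0,2} = 1
So g(9) = 1.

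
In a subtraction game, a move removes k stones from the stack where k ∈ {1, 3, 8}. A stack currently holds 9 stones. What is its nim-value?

Compute g(0), g(1), … for moves {1, 3, 8}:
g(0) = mex{} = 0
g(1) = mex{0} = 1
g(2) = mex{1} = 0
g(3) = mex{0} = 1
g(4) = mex{1} = 0
g(5) = mex{0} = 1
g(6) = mex{1} = 0
g(7) = mex{0} = 1
g(8) = mex{0,1} = 2
g(9) = mex{0,1,2} = 3
So g(9) = 3.

3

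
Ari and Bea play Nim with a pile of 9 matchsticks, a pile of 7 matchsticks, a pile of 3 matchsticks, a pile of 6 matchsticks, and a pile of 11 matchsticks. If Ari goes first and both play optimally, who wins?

Bea wins

Compute the nim-sum pairwise:
9 ^ 7 = 14
14 ^ 3 = 13
13 ^ 6 = 11
11 ^ 11 = 0
The nim-sum is 0, so this is a P-position: the player to move is in a losing position under optimal play; Ari is about to move from it and so loses — Bea wins.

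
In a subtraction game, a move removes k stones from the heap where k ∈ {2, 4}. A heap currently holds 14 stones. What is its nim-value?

Grundy values for subtraction set {2, 4}:
k:     0  1  2  3  4  5  6  7  8  9 10 11 12 13 14
g(k):  0  0  1  1  2  2  0  0  1  1  2  2  0  0  1
So g(14) = 1.

1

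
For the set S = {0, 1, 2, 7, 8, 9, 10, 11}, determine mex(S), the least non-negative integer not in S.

The values 0, 1, 2 are all present; 3 is the first non-negative integer missing from the set.

3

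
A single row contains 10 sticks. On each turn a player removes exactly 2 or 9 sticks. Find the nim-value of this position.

1

Compute g(0), g(1), … for moves {2, 9}:
k:     0  1  2  3  4  5  6  7  8  9 10
g(k):  0  0  1  1  0  0  1  1  0  2  1
So g(10) = 1.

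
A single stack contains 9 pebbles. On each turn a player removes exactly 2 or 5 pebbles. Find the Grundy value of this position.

Compute g(0), g(1), … for moves {2, 5}:
k:     0  1  2  3  4  5  6  7  8  9
g(k):  0  0  1  1  0  2  1  0  0  1
So g(9) = 1.

1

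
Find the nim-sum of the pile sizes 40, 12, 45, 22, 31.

0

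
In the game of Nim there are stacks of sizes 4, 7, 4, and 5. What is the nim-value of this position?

2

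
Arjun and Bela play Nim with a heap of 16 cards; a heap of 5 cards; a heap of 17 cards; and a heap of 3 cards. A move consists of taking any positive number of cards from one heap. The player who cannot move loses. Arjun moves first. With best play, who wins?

Nim-sum: 16 XOR 5 XOR 17 XOR 3 = 7.
The nim-sum is 7 ≠ 0, so this is an N-position: the player to move can win; Arjun has a winning move.

Arjun wins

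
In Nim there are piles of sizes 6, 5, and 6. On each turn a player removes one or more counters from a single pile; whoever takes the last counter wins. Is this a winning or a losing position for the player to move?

Winning position

In binary:
  110  (6)
  101  (5)
  110  (6)
  ---
  101  (5)
The nim-sum is 5 ≠ 0, so this is an N-position: the player to move can win.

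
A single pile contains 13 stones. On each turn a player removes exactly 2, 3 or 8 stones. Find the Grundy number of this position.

1

Build the Grundy sequence with g(k) = mex{g(k−s) : s ∈ {2, 3, 8}, s ≤ k}:
g(0) = mex{} = 0
g(1) = mex{} = 0
g(2) = mex{0} = 1
g(3) = mex{0} = 1
g(4) = mex{0,1} = 2
g(5) = mex{1} = 0
g(6) = mex{1,2} = 0
g(7) = mex{0,2} = 1
g(8) = mex{0} = 1
g(9) = mex{0,1} = 2
g(10) = mex{1} = 0
g(11) = mex{1,2} = 0
g(12) = mex{0,2} = 1
g(13) = mex{0} = 1
So g(13) = 1.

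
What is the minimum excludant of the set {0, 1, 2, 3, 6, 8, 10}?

4

The values 0, 1, 2, 3 are all present; 4 is the first non-negative integer missing from the set.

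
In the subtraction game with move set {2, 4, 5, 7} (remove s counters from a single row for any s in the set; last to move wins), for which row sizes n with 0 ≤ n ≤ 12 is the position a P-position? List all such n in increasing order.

Grundy values for subtraction set {2, 4, 5, 7}:
k:     0  1  2  3  4  5  6  7  8  9 10 11 12
g(k):  0  0  1  1  2  2  3  3  4  0  0  1  1
The P-positions (g = 0) in 0..12 are 0, 1, 9, 10.

0, 1, 9, 10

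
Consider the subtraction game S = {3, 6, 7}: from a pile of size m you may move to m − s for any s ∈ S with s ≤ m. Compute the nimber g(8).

Grundy values for subtraction set {3, 6, 7}:
g(0) = mex{} = 0
g(1) = mex{} = 0
g(2) = mex{} = 0
g(3) = mex{0} = 1
g(4) = mex{0} = 1
g(5) = mex{0} = 1
g(6) = mex{0,1} = 2
g(7) = mex{0,1} = 2
g(8) = mex{0,1} = 2
So g(8) = 2.

2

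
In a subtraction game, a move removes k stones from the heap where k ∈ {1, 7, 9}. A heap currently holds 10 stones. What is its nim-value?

Build the Grundy sequence with g(k) = mex{g(k−s) : s ∈ {1, 7, 9}, s ≤ k}:
k:     0  1  2  3  4  5  6  7  8  9 10
g(k):  0  1  0  1  0  1  0  1  0  1  0
So g(10) = 0.

0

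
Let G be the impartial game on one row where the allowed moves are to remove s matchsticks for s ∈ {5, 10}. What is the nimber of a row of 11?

Compute g(0), g(1), … for moves {5, 10}:
k:     0  1  2  3  4  5  6  7  8  9 10 11
g(k):  0  0  0  0  0  1  1  1  1  1  2  2
So g(11) = 2.

2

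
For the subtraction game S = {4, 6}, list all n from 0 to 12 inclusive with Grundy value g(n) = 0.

0, 1, 2, 3, 10, 11, 12

Compute g(0), g(1), … for moves {4, 6}:
g(0) = mex{} = 0
g(1) = mex{} = 0
g(2) = mex{} = 0
g(3) = mex{} = 0
g(4) = mex{0} = 1
g(5) = mex{0} = 1
g(6) = mex{0} = 1
g(7) = mex{0} = 1
g(8) = mex{0,1} = 2
g(9) = mex{0,1} = 2
g(10) = mex{1} = 0
g(11) = mex{1} = 0
g(12) = mex{1,2} = 0
The P-positions (g = 0) in 0..12 are 0, 1, 2, 3, 10, 11, 12.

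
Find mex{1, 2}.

0 is not in the set, so the mex is 0.

0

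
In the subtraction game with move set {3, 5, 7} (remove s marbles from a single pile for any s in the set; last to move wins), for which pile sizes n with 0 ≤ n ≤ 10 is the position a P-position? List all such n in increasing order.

Grundy values for subtraction set {3, 5, 7}:
g(0) = mex{} = 0
g(1) = mex{} = 0
g(2) = mex{} = 0
g(3) = mex{0} = 1
g(4) = mex{0} = 1
g(5) = mex{0} = 1
g(6) = mex{0,1} = 2
g(7) = mex{0,1} = 2
g(8) = mex{0,1} = 2
g(9) = mex{0,1,2} = 3
g(10) = mex{1,2} = 0
The P-positions (g = 0) in 0..10 are 0, 1, 2, 10.

0, 1, 2, 10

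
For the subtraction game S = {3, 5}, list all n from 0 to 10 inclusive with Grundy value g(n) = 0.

0, 1, 2, 8, 9, 10

Grundy values for subtraction set {3, 5}:
k:     0  1  2  3  4  5  6  7  8  9 10
g(k):  0  0  0  1  1  1  2  2  0  0  0
The P-positions (g = 0) in 0..10 are 0, 1, 2, 8, 9, 10.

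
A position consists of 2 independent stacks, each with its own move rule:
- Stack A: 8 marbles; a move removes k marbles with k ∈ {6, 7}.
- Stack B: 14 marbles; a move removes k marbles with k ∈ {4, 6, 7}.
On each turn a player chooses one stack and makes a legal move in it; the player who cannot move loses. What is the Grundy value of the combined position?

For stack A, compute g(0), g(1), … with moves {6, 7}:
g(0) = mex{} = 0
g(1) = mex{} = 0
g(2) = mex{} = 0
g(3) = mex{} = 0
g(4) = mex{} = 0
g(5) = mex{} = 0
g(6) = mex{0} = 1
g(7) = mex{0} = 1
g(8) = mex{0} = 1
So g(8) = 1.
Grundy values for stack B (subtraction set {4, 6, 7}):
g(0) = mex{} = 0
g(1) = mex{} = 0
g(2) = mex{} = 0
g(3) = mex{} = 0
g(4) = mex{0} = 1
g(5) = mex{0} = 1
g(6) = mex{0} = 1
g(7) = mex{0} = 1
g(8) = mex{0,1} = 2
g(9) = mex{0,1} = 2
g(10) = mex{0,1} = 2
g(11) = mex{1} = 0
g(12) = mex{1,2} = 0
g(13) = mex{1,2} = 0
g(14) = mex{1,2} = 0
So g(14) = 0.
By the Sprague-Grundy theorem, the Grundy value of a sum of independent games is the XOR of the component values.
Combined value = 1 ⊕ 0 = 1.

1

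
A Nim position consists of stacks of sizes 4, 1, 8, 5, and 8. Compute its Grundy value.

0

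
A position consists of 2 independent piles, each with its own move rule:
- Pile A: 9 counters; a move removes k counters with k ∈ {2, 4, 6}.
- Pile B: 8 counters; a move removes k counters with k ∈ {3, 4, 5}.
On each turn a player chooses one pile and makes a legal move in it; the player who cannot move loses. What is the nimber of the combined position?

0

Build the Grundy sequence for pile A with g(k) = mex{g(k−s) : s ∈ {2, 4, 6}, s ≤ k}:
g(0) = mex{} = 0
g(1) = mex{} = 0
g(2) = mex{0} = 1
g(3) = mex{0} = 1
g(4) = mex{0,1} = 2
g(5) = mex{0,1} = 2
g(6) = mex{0,1,2} = 3
g(7) = mex{0,1,2} = 3
g(8) = mex{1,2,3} = 0
g(9) = mex{1,2,3} = 0
So g(9) = 0.
Build the Grundy sequence for pile B with g(k) = mex{g(k−s) : s ∈ {3, 4, 5}, s ≤ k}:
k:     0  1  2  3  4  5  6  7  8
g(k):  0  0  0  1  1  1  2  2  0
So g(8) = 0.
The value of a disjunctive sum is the nim-sum of the parts.
Combined value = 0 XOR 0 = 0.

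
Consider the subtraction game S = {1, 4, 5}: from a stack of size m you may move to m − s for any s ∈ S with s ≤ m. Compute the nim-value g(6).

2

Build the Grundy sequence with g(k) = mex{g(k−s) : s ∈ {1, 4, 5}, s ≤ k}:
g(0) = mex{} = 0
g(1) = mex{0} = 1
g(2) = mex{1} = 0
g(3) = mex{0} = 1
g(4) = mex{0,1} = 2
g(5) = mex{0,1,2} = 3
g(6) = mex{0,1,3} = 2
So g(6) = 2.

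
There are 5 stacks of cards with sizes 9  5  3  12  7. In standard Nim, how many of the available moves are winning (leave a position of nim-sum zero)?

Nim-sum: 9 XOR 5 XOR 3 XOR 12 XOR 7 = 4.
The overall nim-sum is X = 4. A stack of size p has a winning move iff p XOR X < p (reduce it to p XOR X).
  9: 9 XOR 4 = 13 ≥ 9 — no move.
  5: 5 XOR 4 = 1 < 5 — winning move (to 1).
  3: 3 XOR 4 = 7 ≥ 3 — no move.
  12: 12 XOR 4 = 8 < 12 — winning move (to 8).
  7: 7 XOR 4 = 3 < 7 — winning move (to 3).
That gives 3 winning moves.

3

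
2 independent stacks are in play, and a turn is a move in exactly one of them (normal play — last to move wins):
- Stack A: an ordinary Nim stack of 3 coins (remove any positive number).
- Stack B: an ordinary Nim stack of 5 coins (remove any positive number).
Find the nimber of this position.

Stack A is a plain Nim stack of size 3, so its Grundy value is 3.
Stack B is a plain Nim stack of size 5, so its Grundy value is 5.
The value of a disjunctive sum is the nim-sum of the parts.
Combined value = 3 XOR 5 = 6.

6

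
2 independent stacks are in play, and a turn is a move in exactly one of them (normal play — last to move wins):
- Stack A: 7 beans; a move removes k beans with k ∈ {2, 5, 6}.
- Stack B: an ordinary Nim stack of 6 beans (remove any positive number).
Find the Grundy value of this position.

5

Grundy values for stack A (subtraction set {2, 5, 6}):
k:     0  1  2  3  4  5  6  7
g(k):  0  0  1  1  0  2  1  3
So g(7) = 3.
Stack B is a plain Nim stack of size 6, so its Grundy value is 6.
The value of a disjunctive sum is the nim-sum of the parts.
Combined value = 3 XOR 6 = 5.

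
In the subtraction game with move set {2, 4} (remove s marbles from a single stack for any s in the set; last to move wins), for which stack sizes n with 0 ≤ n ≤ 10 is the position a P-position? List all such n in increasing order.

0, 1, 6, 7

Grundy values for subtraction set {2, 4}:
k:     0  1  2  3  4  5  6  7  8  9 10
g(k):  0  0  1  1  2  2  0  0  1  1  2
The P-positions (g = 0) in 0..10 are 0, 1, 6, 7.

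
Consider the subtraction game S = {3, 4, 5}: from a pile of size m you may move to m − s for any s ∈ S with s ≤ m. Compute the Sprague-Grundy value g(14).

2

Build the Grundy sequence with g(k) = mex{g(k−s) : s ∈ {3, 4, 5}, s ≤ k}:
g(0) = mex{} = 0
g(1) = mex{} = 0
g(2) = mex{} = 0
g(3) = mex{0} = 1
g(4) = mex{0} = 1
g(5) = mex{0} = 1
g(6) = mex{0,1} = 2
g(7) = mex{0,1} = 2
g(8) = mex{1} = 0
g(9) = mex{1,2} = 0
g(10) = mex{1,2} = 0
g(11) = mex{0,2} = 1
g(12) = mex{0,2} = 1
g(13) = mex{0} = 1
g(14) = mex{0,1} = 2
So g(14) = 2.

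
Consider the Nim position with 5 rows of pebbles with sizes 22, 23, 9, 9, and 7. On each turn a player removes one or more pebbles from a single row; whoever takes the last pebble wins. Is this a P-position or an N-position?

N-position

Nim-sum: 22 XOR 23 XOR 9 XOR 9 XOR 7 = 6.
The nim-sum is 6 ≠ 0, so this is an N-position: the player to move can win.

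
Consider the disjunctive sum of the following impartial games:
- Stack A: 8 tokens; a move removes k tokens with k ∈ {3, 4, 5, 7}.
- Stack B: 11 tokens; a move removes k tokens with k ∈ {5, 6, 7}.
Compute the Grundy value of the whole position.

0

Grundy values for stack A (subtraction set {3, 4, 5, 7}):
g(0) = mex{} = 0
g(1) = mex{} = 0
g(2) = mex{} = 0
g(3) = mex{0} = 1
g(4) = mex{0} = 1
g(5) = mex{0} = 1
g(6) = mex{0,1} = 2
g(7) = mex{0,1} = 2
g(8) = mex{0,1} = 2
So g(8) = 2.
For stack B, compute g(0), g(1), … with moves {5, 6, 7}:
g(0) = mex{} = 0
g(1) = mex{} = 0
g(2) = mex{} = 0
g(3) = mex{} = 0
g(4) = mex{} = 0
g(5) = mex{0} = 1
g(6) = mex{0} = 1
g(7) = mex{0} = 1
g(8) = mex{0} = 1
g(9) = mex{0} = 1
g(10) = mex{0,1} = 2
g(11) = mex{0,1} = 2
So g(11) = 2.
The value of a disjunctive sum is the nim-sum of the parts.
Combined value = 2 XOR 2 = 0.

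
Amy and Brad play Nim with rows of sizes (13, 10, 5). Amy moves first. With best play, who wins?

Amy wins

In binary:
  1101  (13)
  1010  (10)
  0101  (5)
  ----
  0010  (2)
The nim-sum is 2 ≠ 0, so this is an N-position: the player to move can win; Amy has a winning move.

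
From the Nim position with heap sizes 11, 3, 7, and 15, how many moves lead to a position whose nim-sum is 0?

Bitwise XOR of the heap sizes:
  1011  (11)
  0011  (3)
  0111  (7)
  1111  (15)
  ----
  0000  (0)
The nim-sum is already 0, so every move leaves a nonzero nim-sum — there are no winning moves.

0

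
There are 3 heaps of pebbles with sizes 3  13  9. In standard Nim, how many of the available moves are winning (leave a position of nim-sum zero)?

Write each in binary and XOR column by column:
  0011  (3)
  1101  (13)
  1001  (9)
  ----
  0111  (7)
The overall nim-sum is X = 7. A heap of size p has a winning move iff p XOR X < p (reduce it to p XOR X).
  3: 3 XOR 7 = 4 ≥ 3 — no move.
  13: 13 XOR 7 = 10 < 13 — winning move (to 10).
  9: 9 XOR 7 = 14 ≥ 9 — no move.
That gives 1 winning move.

1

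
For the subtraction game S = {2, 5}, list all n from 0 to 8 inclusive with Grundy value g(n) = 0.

0, 1, 4, 7, 8

Grundy values for subtraction set {2, 5}:
k:     0  1  2  3  4  5  6  7  8
g(k):  0  0  1  1  0  2  1  0  0
The P-positions (g = 0) in 0..8 are 0, 1, 4, 7, 8.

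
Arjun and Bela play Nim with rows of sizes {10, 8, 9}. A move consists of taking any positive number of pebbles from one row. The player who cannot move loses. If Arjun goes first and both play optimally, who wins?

Bitwise XOR of the heap sizes:
  1010  (10)
  1000  (8)
  1001  (9)
  ----
  1011  (11)
The nim-sum is 11 ≠ 0, so this is an N-position: the player to move can win; Arjun has a winning move.

Arjun wins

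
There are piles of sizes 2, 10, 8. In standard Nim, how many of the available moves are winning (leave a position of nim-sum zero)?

Compute the nim-sum pairwise:
2 XOR 10 = 8
8 XOR 8 = 0
The nim-sum is already 0, so every move leaves a nonzero nim-sum — there are no winning moves.

0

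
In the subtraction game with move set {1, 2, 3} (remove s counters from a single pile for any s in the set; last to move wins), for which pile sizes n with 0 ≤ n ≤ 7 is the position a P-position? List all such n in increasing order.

Grundy values for subtraction set {1, 2, 3}:
k:     0  1  2  3  4  5  6  7
g(k):  0  1  2  3  0  1  2  3
The P-positions (g = 0) in 0..7 are 0, 4.

0, 4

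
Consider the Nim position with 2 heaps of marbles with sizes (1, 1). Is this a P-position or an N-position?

P-position

Compute the nim-sum pairwise:
1 ⊕ 1 = 0
The nim-sum is 0, so this is a P-position: the player to move is in a losing position under optimal play.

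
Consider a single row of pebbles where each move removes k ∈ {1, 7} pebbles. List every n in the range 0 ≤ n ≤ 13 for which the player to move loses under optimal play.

0, 2, 4, 6, 8, 10, 12

Grundy values for subtraction set {1, 7}:
g(0) = mex{} = 0
g(1) = mex{0} = 1
g(2) = mex{1} = 0
g(3) = mex{0} = 1
g(4) = mex{1} = 0
g(5) = mex{0} = 1
g(6) = mex{1} = 0
g(7) = mex{0} = 1
g(8) = mex{1} = 0
g(9) = mex{0} = 1
g(10) = mex{1} = 0
g(11) = mex{0} = 1
g(12) = mex{1} = 0
g(13) = mex{0} = 1
The P-positions (g = 0) in 0..13 are 0, 2, 4, 6, 8, 10, 12.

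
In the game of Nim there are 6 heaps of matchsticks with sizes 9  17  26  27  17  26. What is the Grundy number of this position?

Nim-sum: 9 ⊕ 17 ⊕ 26 ⊕ 27 ⊕ 17 ⊕ 26 = 18.

18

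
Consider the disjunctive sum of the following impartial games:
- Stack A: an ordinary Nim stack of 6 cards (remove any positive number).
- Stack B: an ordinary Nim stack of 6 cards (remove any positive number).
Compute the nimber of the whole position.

Stack A is a plain Nim stack of size 6, so its Grundy value is 6.
Stack B is a plain Nim stack of size 6, so its Grundy value is 6.
The value of a disjunctive sum is the nim-sum of the parts.
Combined value = 6 ⊕ 6 = 0.

0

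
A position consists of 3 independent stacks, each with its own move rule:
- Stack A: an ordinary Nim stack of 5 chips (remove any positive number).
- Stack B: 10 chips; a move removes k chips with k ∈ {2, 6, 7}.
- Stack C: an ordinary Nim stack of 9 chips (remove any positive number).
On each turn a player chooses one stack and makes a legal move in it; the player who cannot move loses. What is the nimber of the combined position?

15

Stack A is a plain Nim stack of size 5, so its Grundy value is 5.
Grundy values for stack B (subtraction set {2, 6, 7}):
k:     0  1  2  3  4  5  6  7  8  9 10
g(k):  0  0  1  1  0  0  1  1  2  0  3
So g(10) = 3.
Stack C is a plain Nim stack of size 9, so its Grundy value is 9.
The value of a disjunctive sum is the nim-sum of the parts.
Combined value = 5 XOR 3 XOR 9 = 15.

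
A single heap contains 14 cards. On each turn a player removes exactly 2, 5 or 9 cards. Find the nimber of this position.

0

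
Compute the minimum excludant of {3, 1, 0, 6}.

The values 0, 1 are all present; 2 is the first non-negative integer missing from the set.

2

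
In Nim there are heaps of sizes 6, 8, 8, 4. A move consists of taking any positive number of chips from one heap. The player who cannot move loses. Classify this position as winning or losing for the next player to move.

Nim-sum: 6 XOR 8 XOR 8 XOR 4 = 2.
The nim-sum is 2 ≠ 0, so this is an N-position: the player to move can win.

Winning position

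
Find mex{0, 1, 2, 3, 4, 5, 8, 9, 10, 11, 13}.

6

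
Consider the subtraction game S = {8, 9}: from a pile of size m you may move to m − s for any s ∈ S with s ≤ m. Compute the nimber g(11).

Build the Grundy sequence with g(k) = mex{g(k−s) : s ∈ {8, 9}, s ≤ k}:
g(0) = mex{} = 0
g(1) = mex{} = 0
g(2) = mex{} = 0
g(3) = mex{} = 0
g(4) = mex{} = 0
g(5) = mex{} = 0
g(6) = mex{} = 0
g(7) = mex{} = 0
g(8) = mex{0} = 1
g(9) = mex{0} = 1
g(10) = mex{0} = 1
g(11) = mex{0} = 1
So g(11) = 1.

1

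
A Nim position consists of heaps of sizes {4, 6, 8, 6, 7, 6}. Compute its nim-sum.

Nim-sum: 4 ⊕ 6 ⊕ 8 ⊕ 6 ⊕ 7 ⊕ 6 = 13.

13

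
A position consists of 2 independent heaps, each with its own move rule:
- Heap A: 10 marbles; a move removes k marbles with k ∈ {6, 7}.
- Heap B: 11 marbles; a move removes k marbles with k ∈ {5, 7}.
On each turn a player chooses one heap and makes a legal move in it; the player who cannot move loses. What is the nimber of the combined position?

3

Grundy values for heap A (subtraction set {6, 7}):
g(0) = mex{} = 0
g(1) = mex{} = 0
g(2) = mex{} = 0
g(3) = mex{} = 0
g(4) = mex{} = 0
g(5) = mex{} = 0
g(6) = mex{0} = 1
g(7) = mex{0} = 1
g(8) = mex{0} = 1
g(9) = mex{0} = 1
g(10) = mex{0} = 1
So g(10) = 1.
Build the Grundy sequence for heap B with g(k) = mex{g(k−s) : s ∈ {5, 7}, s ≤ k}:
k:     0  1  2  3  4  5  6  7  8  9 10 11
g(k):  0  0  0  0  0  1  1  1  1  1  2  2
So g(11) = 2.
By the Sprague-Grundy theorem, the Grundy value of a sum of independent games is the XOR of the component values.
Combined value = 1 ⊕ 2 = 3.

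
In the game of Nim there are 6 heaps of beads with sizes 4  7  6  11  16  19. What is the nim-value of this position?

13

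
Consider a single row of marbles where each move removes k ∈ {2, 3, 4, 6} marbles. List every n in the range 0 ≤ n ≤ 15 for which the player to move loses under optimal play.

0, 1, 8, 9

Compute g(0), g(1), … for moves {2, 3, 4, 6}:
k:     0  1  2  3  4  5  6  7  8  9 10 11 12 13 14 15
g(k):  0  0  1  1  2  2  3  3  0  0  1  1  2  2  3  3
The P-positions (g = 0) in 0..15 are 0, 1, 8, 9.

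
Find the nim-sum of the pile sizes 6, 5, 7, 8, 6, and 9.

Nim-sum: 6 ^ 5 ^ 7 ^ 8 ^ 6 ^ 9 = 3.

3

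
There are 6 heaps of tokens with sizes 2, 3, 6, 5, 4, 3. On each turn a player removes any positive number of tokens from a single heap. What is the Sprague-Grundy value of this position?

5

Compute the nim-sum pairwise:
2 ^ 3 = 1
1 ^ 6 = 7
7 ^ 5 = 2
2 ^ 4 = 6
6 ^ 3 = 5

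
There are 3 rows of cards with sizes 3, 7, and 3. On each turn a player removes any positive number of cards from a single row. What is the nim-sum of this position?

7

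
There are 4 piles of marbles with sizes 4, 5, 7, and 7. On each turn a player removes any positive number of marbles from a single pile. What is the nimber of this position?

Nim-sum: 4 XOR 5 XOR 7 XOR 7 = 1.

1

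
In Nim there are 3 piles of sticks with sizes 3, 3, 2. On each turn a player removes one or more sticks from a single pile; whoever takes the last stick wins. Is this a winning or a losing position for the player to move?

Winning position

Compute the nim-sum pairwise:
3 XOR 3 = 0
0 XOR 2 = 2
The nim-sum is 2 ≠ 0, so this is an N-position: the player to move can win.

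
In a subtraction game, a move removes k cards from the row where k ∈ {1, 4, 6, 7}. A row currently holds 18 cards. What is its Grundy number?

0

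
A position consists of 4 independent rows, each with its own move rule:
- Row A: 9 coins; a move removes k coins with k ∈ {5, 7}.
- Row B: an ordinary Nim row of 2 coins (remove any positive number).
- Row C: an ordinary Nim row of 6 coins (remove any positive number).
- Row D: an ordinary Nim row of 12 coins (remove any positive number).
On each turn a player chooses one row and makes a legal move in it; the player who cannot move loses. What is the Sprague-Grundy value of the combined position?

9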